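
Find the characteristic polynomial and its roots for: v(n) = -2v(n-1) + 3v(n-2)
Substitute v(n) = rⁿ and divide through by rⁿ⁻²: r² + 2r - 3 = 0
Factor: (r - 1)(r + 3) = 0, so r = 1, -3.
General solution: v(n) = A·1ⁿ + B·(-3)ⁿ

Characteristic: r² + 2r - 3 = 0, Roots: r = 1, -3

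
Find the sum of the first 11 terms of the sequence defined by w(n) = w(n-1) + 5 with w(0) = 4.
Computing the sequence terms: 4, 9, 14, 19, 24, 29, 34, 39, 44, 49, 54
Adding these values together:

319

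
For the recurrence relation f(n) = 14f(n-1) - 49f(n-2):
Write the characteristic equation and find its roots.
Substitute f(n) = rⁿ and divide through by rⁿ⁻²: r² - 14r + 49 = 0
Factor: (r - 7)² = 0, so r = 7 (double root).
General solution: f(n) = (A + Bn)·7ⁿ

Characteristic: r² - 14r + 49 = 0, Roots: r = 7 (double root)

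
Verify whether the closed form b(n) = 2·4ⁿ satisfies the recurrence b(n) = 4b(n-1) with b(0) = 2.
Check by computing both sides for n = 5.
From the recurrence with b(0) = 2:
  b(0) = 2, b(1) = 8, b(2) = 32, b(3) = 128, b(4) = 512, b(5) = 2048
  so the recurrence gives b(5) = 2048.
From the proposed closed form b(n) = 2·4ⁿ:
  b(5) = 2048.
Both sides give 2048 at n = 5, and the initial condition(s) match, so the closed form is consistent.

Yes, the closed form is correct.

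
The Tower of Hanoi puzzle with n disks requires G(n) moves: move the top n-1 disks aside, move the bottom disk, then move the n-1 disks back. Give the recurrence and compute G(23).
Moving n disks = move the top n-1 disks aside (G(n-1) moves) + move the largest disk (1 move) + move the n-1 disks back on top (G(n-1) moves), so G(n) = 2G(n-1) + 1, with G(1) = 1 (a single disk takes one move).
First terms: 1, 3, 7, 15, 31, 63, … — each is one less than a power of 2. Indeed G(n) + 1 = 2(G(n-1) + 1) with G(1) + 1 = 2, so G(n) + 1 = 2ⁿ and G(n) = 2ⁿ - 1.
Hence G(23) = 2^23 - 1 = 8388608 - 1 = 8388607.

G(n) = 2G(n-1) + 1, G(1) = 1; G(23) = 8388607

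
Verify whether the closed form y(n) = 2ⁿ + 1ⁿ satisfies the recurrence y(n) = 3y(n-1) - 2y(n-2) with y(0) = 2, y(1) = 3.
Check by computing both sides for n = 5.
From the recurrence with y(0) = 2, y(1) = 3:
  y(0) = 2, y(1) = 3, y(2) = 5, y(3) = 9, y(4) = 17, y(5) = 33
  so the recurrence gives y(5) = 33.
From the proposed closed form y(n) = 2ⁿ + 1ⁿ:
  y(5) = 33.
Both sides give 33 at n = 5, and the initial condition(s) match, so the closed form is consistent.

Yes, the closed form is correct.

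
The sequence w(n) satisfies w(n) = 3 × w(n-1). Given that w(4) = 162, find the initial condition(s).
In general w(n) = 3ⁿ · w(0). At n = 4: w(0) = w(4) / 3^4 = 162 / 81 = 2.

w(0) = 2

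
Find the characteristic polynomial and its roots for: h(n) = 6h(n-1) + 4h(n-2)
Substitute h(n) = rⁿ and divide through by rⁿ⁻²: r² - 6r - 4 = 0
Discriminant: 6² + 4·4 = 52, not a perfect square, so by the quadratic formula r = (6 ± √52)/2.
General solution: h(n) = A·r₁ⁿ + B·r₂ⁿ where r₁,r₂ = (6 ± √52)/2

Characteristic: r² - 6r - 4 = 0, Roots: r = (6 ± √52)/2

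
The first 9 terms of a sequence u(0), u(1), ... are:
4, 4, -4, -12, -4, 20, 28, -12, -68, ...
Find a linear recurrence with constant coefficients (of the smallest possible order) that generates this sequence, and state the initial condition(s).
Look for the lowest-order linear relation among consecutive terms.
Observation: u(n) - 1·u(n-1) - (-2)·u(n-2) = 0 holds for the shown terms, and no order-1 relation u(n) = α·u(n-1) + β fits.
Check at n=3: 1·-4 + (-2)·4 = -12. ✓

u(n) = u(n-1) - 2u(n-2), u(0) = 4, u(1) = 4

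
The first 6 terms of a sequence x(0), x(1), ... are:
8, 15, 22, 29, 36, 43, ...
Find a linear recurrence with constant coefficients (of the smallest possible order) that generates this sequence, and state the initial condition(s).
Look for the lowest-order linear relation among consecutive terms.
Observation: consecutive differences are constant (= 7).
Check at n=2: 1·15 + 7 = 22. ✓

x(n) = x(n-1) + 7, x(0) = 8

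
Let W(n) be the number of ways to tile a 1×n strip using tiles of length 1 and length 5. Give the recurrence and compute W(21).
Condition on the last tile: it has length 1 (leaving a 1×(n-1) strip) or length 5 (leaving a 1×(n-5) strip), so W(n) = W(n-1) + W(n-5) (order-5 linear recurrence).
For 0 ≤ i < 5 only unit tiles fit, so W(i) = 1.
Iterating the recurrence: W(5) = 2, W(6) = 3, W(7) = 4, W(8) = 5, W(9) = 6, W(10) = 8, W(11) = 11, W(12) = 15, W(13) = 20, W(14) = 26, W(15) = 34, W(16) = 45, W(17) = 60, W(18) = 80, W(19) = 106, W(20) = 140, W(21) = 185.

W(n) = W(n-1) + W(n-5), with W(i) = 1 for 0 ≤ i < 5; W(21) = 185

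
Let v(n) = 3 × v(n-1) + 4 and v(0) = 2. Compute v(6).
Computing step by step:
v(0) = 2
v(1) = 3 × 2 + 4 = 10
v(2) = 3 × 10 + 4 = 34
v(3) = 3 × 34 + 4 = 106
v(4) = 3 × 106 + 4 = 322
v(5) = 3 × 322 + 4 = 970
v(6) = 3 × 970 + 4 = 2914

2914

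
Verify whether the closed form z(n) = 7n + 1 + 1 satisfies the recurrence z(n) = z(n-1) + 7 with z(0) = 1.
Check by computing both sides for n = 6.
From the recurrence with z(0) = 1:
  z(0) = 1, z(1) = 8, z(2) = 15, z(3) = 22, z(4) = 29, z(5) = 36, z(6) = 43
  so the recurrence gives z(6) = 43.
From the proposed closed form z(n) = 7n + 1 + 1:
  z(6) = 44.
The recurrence gives 43 but the closed form gives 44, so the closed form does not satisfy the recurrence.

No, the closed form is incorrect.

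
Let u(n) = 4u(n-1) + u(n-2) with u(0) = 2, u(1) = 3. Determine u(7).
Computing the sequence terms:
2, 3, 14, 59, 250, 1059, 4486, 19003

19003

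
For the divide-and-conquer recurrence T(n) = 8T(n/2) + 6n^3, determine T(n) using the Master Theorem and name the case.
Master Theorem template: T(n) = a·T(n/b) + f(n).
Here: a=8, b=2, f(n)=6n^3
Compute log_b(a) = log_2(8) = 3.
f(n) = 6n^3 = Θ(n^3). Case 2: T(n) = Θ(n^3 log n).

Case 2: T(n) = Θ(n^3 log n)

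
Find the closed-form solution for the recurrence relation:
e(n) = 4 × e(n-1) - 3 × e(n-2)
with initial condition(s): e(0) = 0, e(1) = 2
Recurrence: e(n) = 4 × e(n-1) - 3 × e(n-2), initial: e(0) = 0, e(1) = 2.
Characteristic equation: r² - 4r + 3 = 0, which factors as (r - 3)(r - 1) = 0, so r = 3, 1. General solution e(n) = A·3ⁿ + B·1ⁿ. From e(0) = 0: A + B = 0. From e(1) = 2: 3A + 1B = 2. Solving gives A = 1, B = -1.

e(n) = 3ⁿ - 1ⁿ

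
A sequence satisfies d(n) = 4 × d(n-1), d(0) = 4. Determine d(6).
Computing step by step:
d(0) = 4
d(1) = 4 × 4 = 16
d(2) = 4 × 16 = 64
d(3) = 4 × 64 = 256
d(4) = 4 × 256 = 1024
d(5) = 4 × 1024 = 4096
d(6) = 4 × 4096 = 16384

16384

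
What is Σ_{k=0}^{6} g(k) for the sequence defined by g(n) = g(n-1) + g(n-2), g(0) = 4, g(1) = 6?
Computing the sequence terms: 4, 6, 10, 16, 26, 42, 68
Adding these values together:

172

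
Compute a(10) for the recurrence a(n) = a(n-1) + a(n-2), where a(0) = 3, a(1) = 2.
Computing the sequence terms:
3, 2, 5, 7, 12, 19, 31, 50, 81, 131, 212

212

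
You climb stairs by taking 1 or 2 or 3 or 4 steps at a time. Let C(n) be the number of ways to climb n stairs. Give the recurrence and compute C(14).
Condition on the size of the last step (1 to 4): before it there were n-1, …, n-4 stairs climbed, and these cases are disjoint, so C(n) = C(n-1) + C(n-2) + C(n-3) + C(n-4) (order-4 linear recurrence).
Initial conditions by direct count (compositions of i into parts ≤ 4): C(1) = 1; C(2) = 2; C(3) = 4; C(4) = 8.
Iterating the recurrence: C(5) = 15, C(6) = 29, C(7) = 56, C(8) = 108, C(9) = 208, C(10) = 401, C(11) = 773, C(12) = 1490, C(13) = 2872, C(14) = 5536.

C(n) = C(n-1) + C(n-2) + C(n-3) + C(n-4), C(1) = 1, C(2) = 2, C(3) = 4, C(4) = 8; C(14) = 5536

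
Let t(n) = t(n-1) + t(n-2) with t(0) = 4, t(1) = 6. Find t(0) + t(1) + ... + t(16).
Computing the sequence terms: 4, 6, 10, 16, 26, 42, 68, 110, 178, 288, 466, 754, 1220, 1974, 3194, 5168, 8362
Adding these values together:

21886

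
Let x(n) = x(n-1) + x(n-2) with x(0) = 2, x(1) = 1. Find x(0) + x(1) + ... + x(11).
Computing the sequence terms: 2, 1, 3, 4, 7, 11, 18, 29, 47, 76, 123, 199
Adding these values together:

520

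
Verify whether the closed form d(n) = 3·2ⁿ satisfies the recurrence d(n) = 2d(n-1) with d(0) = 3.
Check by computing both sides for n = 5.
From the recurrence with d(0) = 3:
  d(0) = 3, d(1) = 6, d(2) = 12, d(3) = 24, d(4) = 48, d(5) = 96
  so the recurrence gives d(5) = 96.
From the proposed closed form d(n) = 3·2ⁿ:
  d(5) = 96.
Both sides give 96 at n = 5, and the initial condition(s) match, so the closed form is consistent.

Yes, the closed form is correct.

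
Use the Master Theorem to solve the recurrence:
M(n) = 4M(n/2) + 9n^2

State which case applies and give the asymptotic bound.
Master Theorem template: M(n) = a·M(n/b) + f(n).
Here: a=4, b=2, f(n)=9n^2
Compute log_b(a) = log_2(4) = 2.
f(n) = 9n^2 = Θ(n^2). Case 2: M(n) = Θ(n^2 log n).

Case 2: M(n) = Θ(n^2 log n)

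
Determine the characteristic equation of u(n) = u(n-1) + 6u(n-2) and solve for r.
Substitute u(n) = rⁿ and divide through by rⁿ⁻²: r² - r - 6 = 0
Factor: (r - 3)(r + 2) = 0, so r = 3, -2.
General solution: u(n) = A·3ⁿ + B·(-2)ⁿ

Characteristic: r² - r - 6 = 0, Roots: r = 3, -2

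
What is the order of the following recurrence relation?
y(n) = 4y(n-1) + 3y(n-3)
The order is the largest lag k for which y(n-k) appears. Here the deepest term is y(n-3), so the order is 3.

Order 3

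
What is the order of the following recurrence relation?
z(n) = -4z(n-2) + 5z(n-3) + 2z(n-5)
The order is the largest lag k for which z(n-k) appears. Here the deepest term is z(n-5), so the order is 5.

Order 5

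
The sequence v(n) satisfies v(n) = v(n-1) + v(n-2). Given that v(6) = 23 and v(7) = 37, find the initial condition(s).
Work backwards using v(k) = v(k+2) - v(k+1):
v(5) = v(7) - v(6) = 37 - 23 = 14
v(4) = v(6) - v(5) = 23 - 14 = 9
v(3) = v(5) - v(4) = 14 - 9 = 5
v(2) = v(4) - v(3) = 9 - 5 = 4
v(1) = v(3) - v(2) = 5 - 4 = 1
v(0) = v(2) - v(1) = 4 - 1 = 3

v(0) = 3, v(1) = 1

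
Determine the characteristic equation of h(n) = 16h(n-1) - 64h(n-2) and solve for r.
Substitute h(n) = rⁿ and divide through by rⁿ⁻²: r² - 16r + 64 = 0
Factor: (r - 8)² = 0, so r = 8 (double root).
General solution: h(n) = (A + Bn)·8ⁿ

Characteristic: r² - 16r + 64 = 0, Roots: r = 8 (double root)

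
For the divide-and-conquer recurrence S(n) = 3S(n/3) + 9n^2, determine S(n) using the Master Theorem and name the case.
Master Theorem template: S(n) = a·S(n/b) + f(n).
Here: a=3, b=3, f(n)=9n^2
Compute log_b(a) = log_3(3) = 1.
f(n) = 9n^2 = Ω(n^(1+ε)) with ε = 1, and the regularity condition holds (a·f(n/b) = (a/b^2)·f(n) with a/b^2 = 3^-1 < 1). Case 3: S(n) = Θ(f(n)) = Θ(n^2).

Case 3: S(n) = Θ(n^2)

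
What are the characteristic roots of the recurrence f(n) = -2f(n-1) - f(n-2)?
Substitute f(n) = rⁿ and divide through by rⁿ⁻²: r² + 2r + 1 = 0
Factor: (r + 1)² = 0, so r = -1 (double root).
General solution: f(n) = (A + Bn)·(-1)ⁿ

Characteristic: r² + 2r + 1 = 0, Roots: r = -1 (double root)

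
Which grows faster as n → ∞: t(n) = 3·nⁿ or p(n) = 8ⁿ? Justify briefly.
Comparing growth rates:
Growth-rate hierarchy: log n ≺ any polynomial ≺ any exponential cⁿ (c>1) ≺ n! ≺ nⁿ.
super-exponential nⁿ dominates exponential base 8 asymptotically.

t(n) grows faster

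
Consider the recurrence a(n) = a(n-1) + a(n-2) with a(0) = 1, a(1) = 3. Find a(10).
Computing the sequence terms:
1, 3, 4, 7, 11, 18, 29, 47, 76, 123, 199

199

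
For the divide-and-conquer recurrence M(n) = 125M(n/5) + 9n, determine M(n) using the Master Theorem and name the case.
Master Theorem template: M(n) = a·M(n/b) + f(n).
Here: a=125, b=5, f(n)=9n
Compute log_b(a) = log_5(125) = 3.
f(n) = 9n = O(n^(3-ε)) with ε = 2. Case 1: M(n) = Θ(n^log_b(a)) = Θ(n^3).

Case 1: M(n) = Θ(n^3)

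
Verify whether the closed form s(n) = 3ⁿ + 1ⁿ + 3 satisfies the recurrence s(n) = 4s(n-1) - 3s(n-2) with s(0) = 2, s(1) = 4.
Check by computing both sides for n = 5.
From the recurrence with s(0) = 2, s(1) = 4:
  s(0) = 2, s(1) = 4, s(2) = 10, s(3) = 28, s(4) = 82, s(5) = 244
  so the recurrence gives s(5) = 244.
From the proposed closed form s(n) = 3ⁿ + 1ⁿ + 3:
  s(5) = 247.
The recurrence gives 244 but the closed form gives 247, so the closed form does not satisfy the recurrence.

No, the closed form is incorrect.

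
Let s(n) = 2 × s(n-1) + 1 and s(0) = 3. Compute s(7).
Computing step by step:
s(0) = 3
s(1) = 2 × 3 + 1 = 7
s(2) = 2 × 7 + 1 = 15
s(3) = 2 × 15 + 1 = 31
s(4) = 2 × 31 + 1 = 63
s(5) = 2 × 63 + 1 = 127
s(6) = 2 × 127 + 1 = 255
s(7) = 2 × 255 + 1 = 511

511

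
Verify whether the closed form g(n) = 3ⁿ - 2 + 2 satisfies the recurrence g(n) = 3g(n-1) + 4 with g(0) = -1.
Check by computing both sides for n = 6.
From the recurrence with g(0) = -1:
  g(0) = -1, g(1) = 1, g(2) = 7, g(3) = 25, g(4) = 79, g(5) = 241, g(6) = 727
  so the recurrence gives g(6) = 727.
From the proposed closed form g(n) = 3ⁿ - 2 + 2:
  g(6) = 729.
The recurrence gives 727 but the closed form gives 729, so the closed form does not satisfy the recurrence.

No, the closed form is incorrect.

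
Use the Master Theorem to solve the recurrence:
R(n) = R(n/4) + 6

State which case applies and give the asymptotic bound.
Master Theorem template: R(n) = a·R(n/b) + f(n).
Here: a=1, b=4, f(n)=6
Compute log_b(a) = log_4(1) = 0.
f(n) = 6 = Θ(1). Case 2: R(n) = Θ(log n).

Case 2: R(n) = Θ(log n)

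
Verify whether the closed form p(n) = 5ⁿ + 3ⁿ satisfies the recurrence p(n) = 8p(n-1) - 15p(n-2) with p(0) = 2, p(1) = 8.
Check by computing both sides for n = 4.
From the recurrence with p(0) = 2, p(1) = 8:
  p(0) = 2, p(1) = 8, p(2) = 34, p(3) = 152, p(4) = 706
  so the recurrence gives p(4) = 706.
From the proposed closed form p(n) = 5ⁿ + 3ⁿ:
  p(4) = 706.
Both sides give 706 at n = 4, and the initial condition(s) match, so the closed form is consistent.

Yes, the closed form is correct.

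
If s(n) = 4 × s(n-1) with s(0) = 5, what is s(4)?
Computing step by step:
s(0) = 5
s(1) = 4 × 5 = 20
s(2) = 4 × 20 = 80
s(3) = 4 × 80 = 320
s(4) = 4 × 320 = 1280

1280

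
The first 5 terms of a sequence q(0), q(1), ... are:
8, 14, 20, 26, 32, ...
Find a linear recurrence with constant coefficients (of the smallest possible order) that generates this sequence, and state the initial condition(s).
Look for the lowest-order linear relation among consecutive terms.
Observation: consecutive differences are constant (= 6).
Check at n=2: 1·14 + 6 = 20. ✓

q(n) = q(n-1) + 6, q(0) = 8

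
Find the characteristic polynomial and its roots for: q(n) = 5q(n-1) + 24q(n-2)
Substitute q(n) = rⁿ and divide through by rⁿ⁻²: r² - 5r - 24 = 0
Factor: (r + 3)(r - 8) = 0, so r = -3, 8.
General solution: q(n) = A·(-3)ⁿ + B·8ⁿ

Characteristic: r² - 5r - 24 = 0, Roots: r = -3, 8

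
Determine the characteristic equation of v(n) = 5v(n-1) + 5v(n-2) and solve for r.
Substitute v(n) = rⁿ and divide through by rⁿ⁻²: r² - 5r - 5 = 0
Discriminant: 5² + 4·5 = 45, not a perfect square, so by the quadratic formula r = (5 ± √45)/2.
General solution: v(n) = A·r₁ⁿ + B·r₂ⁿ where r₁,r₂ = (5 ± √45)/2

Characteristic: r² - 5r - 5 = 0, Roots: r = (5 ± √45)/2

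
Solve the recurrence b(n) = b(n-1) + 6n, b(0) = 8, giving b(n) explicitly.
Recurrence: b(n) = b(n-1) + 6n, initial: b(0) = 8.
Telescoping: b(n) = b(0) + 6·Σᵢ₌₁ⁿ i = 8 + 6·n(n+1)/2.

b(n) = 6·n(n+1)/2 + 8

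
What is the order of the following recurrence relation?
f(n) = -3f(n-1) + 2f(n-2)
The order is the largest lag k for which f(n-k) appears. Here the deepest term is f(n-2), so the order is 2.

Order 2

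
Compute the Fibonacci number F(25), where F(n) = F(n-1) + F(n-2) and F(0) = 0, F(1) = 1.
Computing the sequence terms:
0, 1, 1, 2, 3, 5, 8, 13, 21, 34, 55, 89, 144, 233, 377, 610, 987, 1597, 2584, 4181, 6765, 10946, 17711, 28657, 46368, 75025

75025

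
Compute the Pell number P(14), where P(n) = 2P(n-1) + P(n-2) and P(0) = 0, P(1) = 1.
Computing the sequence terms:
0, 1, 2, 5, 12, 29, 70, 169, 408, 985, 2378, 5741, 13860, 33461, 80782

80782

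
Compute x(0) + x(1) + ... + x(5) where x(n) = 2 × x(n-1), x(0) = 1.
Computing the sequence terms: 1, 2, 4, 8, 16, 32
Adding these values together:

63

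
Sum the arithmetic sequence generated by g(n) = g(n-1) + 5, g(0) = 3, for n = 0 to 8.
Computing the sequence terms: 3, 8, 13, 18, 23, 28, 33, 38, 43
Adding these values together:

207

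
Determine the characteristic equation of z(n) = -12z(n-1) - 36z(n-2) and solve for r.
Substitute z(n) = rⁿ and divide through by rⁿ⁻²: r² + 12r + 36 = 0
Factor: (r + 6)² = 0, so r = -6 (double root).
General solution: z(n) = (A + Bn)·(-6)ⁿ

Characteristic: r² + 12r + 36 = 0, Roots: r = -6 (double root)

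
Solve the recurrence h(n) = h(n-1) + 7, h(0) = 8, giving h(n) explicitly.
Recurrence: h(n) = h(n-1) + 7, initial: h(0) = 8.
Each step adds 7, so h(n) = h(0) + 7n = 7n + 8.

h(n) = 7n + 8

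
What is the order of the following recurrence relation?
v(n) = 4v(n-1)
The order is the largest lag k for which v(n-k) appears. Here the deepest term is v(n-1), so the order is 1.

Order 1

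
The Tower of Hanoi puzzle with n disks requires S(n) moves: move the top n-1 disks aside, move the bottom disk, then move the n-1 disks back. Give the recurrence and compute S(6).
Moving n disks = move the top n-1 disks aside (S(n-1) moves) + move the largest disk (1 move) + move the n-1 disks back on top (S(n-1) moves), so S(n) = 2S(n-1) + 1, with S(1) = 1 (a single disk takes one move).
First terms: 1, 3, 7, 15, 31, 63, … — each is one less than a power of 2. Indeed S(n) + 1 = 2(S(n-1) + 1) with S(1) + 1 = 2, so S(n) + 1 = 2ⁿ and S(n) = 2ⁿ - 1.
Hence S(6) = 2^6 - 1 = 64 - 1 = 63.

S(n) = 2S(n-1) + 1, S(1) = 1; S(6) = 63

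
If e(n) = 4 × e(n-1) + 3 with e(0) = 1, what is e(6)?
Computing step by step:
e(0) = 1
e(1) = 4 × 1 + 3 = 7
e(2) = 4 × 7 + 3 = 31
e(3) = 4 × 31 + 3 = 127
e(4) = 4 × 127 + 3 = 511
e(5) = 4 × 511 + 3 = 2047
e(6) = 4 × 2047 + 3 = 8191

8191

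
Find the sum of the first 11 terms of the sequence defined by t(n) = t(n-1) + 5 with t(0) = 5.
Computing the sequence terms: 5, 10, 15, 20, 25, 30, 35, 40, 45, 50, 55
Adding these values together:

330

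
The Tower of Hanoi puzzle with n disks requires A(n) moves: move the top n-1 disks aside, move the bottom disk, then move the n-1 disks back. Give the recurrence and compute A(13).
Moving n disks = move the top n-1 disks aside (A(n-1) moves) + move the largest disk (1 move) + move the n-1 disks back on top (A(n-1) moves), so A(n) = 2A(n-1) + 1, with A(1) = 1 (a single disk takes one move).
First terms: 1, 3, 7, 15, 31, 63, … — each is one less than a power of 2. Indeed A(n) + 1 = 2(A(n-1) + 1) with A(1) + 1 = 2, so A(n) + 1 = 2ⁿ and A(n) = 2ⁿ - 1.
Hence A(13) = 2^13 - 1 = 8192 - 1 = 8191.

A(n) = 2A(n-1) + 1, A(1) = 1; A(13) = 8191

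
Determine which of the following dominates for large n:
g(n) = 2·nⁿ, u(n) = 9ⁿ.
Comparing growth rates:
Growth-rate hierarchy: log n ≺ any polynomial ≺ any exponential cⁿ (c>1) ≺ n! ≺ nⁿ.
super-exponential nⁿ dominates exponential base 9 asymptotically.

g(n) grows faster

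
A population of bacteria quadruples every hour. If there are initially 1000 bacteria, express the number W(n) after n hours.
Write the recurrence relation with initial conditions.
Each hour multiplies the count by 4, so the count after n hours depends only on the count after n-1 hours: W(n) = 4 × W(n-1). The starting count gives W(0) = 1000.
Unrolling n times gives the closed form W(n) = 1000 × 4ⁿ.

W(n) = 4 × W(n-1), W(0) = 1000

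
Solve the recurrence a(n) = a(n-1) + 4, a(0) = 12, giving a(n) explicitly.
Recurrence: a(n) = a(n-1) + 4, initial: a(0) = 12.
Each step adds 4, so a(n) = a(0) + 4n = 4n + 12.

a(n) = 4n + 12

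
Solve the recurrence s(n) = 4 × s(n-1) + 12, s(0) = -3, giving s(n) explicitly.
Recurrence: s(n) = 4 × s(n-1) + 12, initial: s(0) = -3.
Try s(n) = A·4ⁿ + C. Substituting: A·4ⁿ + C = 4(A·4ⁿ⁻¹ + C) + 12 = A·4ⁿ + 4C + 12, so C = 4C + 12, giving C = -4. Then s(0) = A - 4 = -3 gives A = 1.

s(n) = 4ⁿ - 4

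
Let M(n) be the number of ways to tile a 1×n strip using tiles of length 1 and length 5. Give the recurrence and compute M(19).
Condition on the last tile: it has length 1 (leaving a 1×(n-1) strip) or length 5 (leaving a 1×(n-5) strip), so M(n) = M(n-1) + M(n-5) (order-5 linear recurrence).
For 0 ≤ i < 5 only unit tiles fit, so M(i) = 1.
Iterating the recurrence: M(5) = 2, M(6) = 3, M(7) = 4, M(8) = 5, M(9) = 6, M(10) = 8, M(11) = 11, M(12) = 15, M(13) = 20, M(14) = 26, M(15) = 34, M(16) = 45, M(17) = 60, M(18) = 80, M(19) = 106.

M(n) = M(n-1) + M(n-5), with M(i) = 1 for 0 ≤ i < 5; M(19) = 106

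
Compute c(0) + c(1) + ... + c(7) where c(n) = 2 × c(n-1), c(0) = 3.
Computing the sequence terms: 3, 6, 12, 24, 48, 96, 192, 384
Adding these values together:

765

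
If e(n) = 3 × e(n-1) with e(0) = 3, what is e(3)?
Computing step by step:
e(0) = 3
e(1) = 3 × 3 = 9
e(2) = 3 × 9 = 27
e(3) = 3 × 27 = 81

81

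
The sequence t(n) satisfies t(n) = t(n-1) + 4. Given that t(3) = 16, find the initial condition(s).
t(3) = t(0) + 3·4, so t(0) = 16 - 12 = 4.

t(0) = 4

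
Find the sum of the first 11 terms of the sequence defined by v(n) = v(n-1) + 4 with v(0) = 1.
Computing the sequence terms: 1, 5, 9, 13, 17, 21, 25, 29, 33, 37, 41
Adding these values together:

231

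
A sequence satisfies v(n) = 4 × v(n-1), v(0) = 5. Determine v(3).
Computing step by step:
v(0) = 5
v(1) = 4 × 5 = 20
v(2) = 4 × 20 = 80
v(3) = 4 × 80 = 320

320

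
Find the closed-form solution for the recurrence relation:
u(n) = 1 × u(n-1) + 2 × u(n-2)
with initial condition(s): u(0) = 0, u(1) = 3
Recurrence: u(n) = 1 × u(n-1) + 2 × u(n-2), initial: u(0) = 0, u(1) = 3.
Characteristic equation: r² - 1r - 2 = 0, which factors as (r - 2)(r + 1) = 0, so r = 2, -1. General solution u(n) = A·2ⁿ + B·(-1)ⁿ. From u(0) = 0: A + B = 0. From u(1) = 3: 2A - 1B = 3. Solving gives A = 1, B = -1.

u(n) = 2ⁿ - (-1)ⁿ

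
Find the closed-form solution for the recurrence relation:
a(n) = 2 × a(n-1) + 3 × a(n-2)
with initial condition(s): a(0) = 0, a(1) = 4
Recurrence: a(n) = 2 × a(n-1) + 3 × a(n-2), initial: a(0) = 0, a(1) = 4.
Characteristic equation: r² - 2r - 3 = 0, which factors as (r - 3)(r + 1) = 0, so r = 3, -1. General solution a(n) = A·3ⁿ + B·(-1)ⁿ. From a(0) = 0: A + B = 0. From a(1) = 4: 3A - 1B = 4. Solving gives A = 1, B = -1.

a(n) = 3ⁿ - (-1)ⁿ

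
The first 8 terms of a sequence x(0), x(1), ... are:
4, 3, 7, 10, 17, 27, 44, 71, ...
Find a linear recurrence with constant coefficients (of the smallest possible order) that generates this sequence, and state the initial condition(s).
Look for the lowest-order linear relation among consecutive terms.
Observation: x(n) - 1·x(n-1) - (1)·x(n-2) = 0 holds for the shown terms, and no order-1 relation x(n) = α·x(n-1) + β fits.
Check at n=3: 1·7 + (1)·3 = 10. ✓

x(n) = x(n-1) + x(n-2), x(0) = 4, x(1) = 3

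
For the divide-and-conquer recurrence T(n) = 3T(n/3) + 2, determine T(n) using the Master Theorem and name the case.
Master Theorem template: T(n) = a·T(n/b) + f(n).
Here: a=3, b=3, f(n)=2
Compute log_b(a) = log_3(3) = 1.
f(n) = 2 = O(n^(1-ε)) with ε = 1. Case 1: T(n) = Θ(n^log_b(a)) = Θ(n).

Case 1: T(n) = Θ(n)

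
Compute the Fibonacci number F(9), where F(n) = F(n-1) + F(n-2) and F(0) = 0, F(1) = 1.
Computing the sequence terms:
0, 1, 1, 2, 3, 5, 8, 13, 21, 34

34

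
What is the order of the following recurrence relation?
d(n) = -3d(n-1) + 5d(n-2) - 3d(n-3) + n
The order is the largest lag k for which d(n-k) appears. Here the deepest term is d(n-3) (the n term is non-homogeneous and does not affect the order), so the order is 3.

Order 3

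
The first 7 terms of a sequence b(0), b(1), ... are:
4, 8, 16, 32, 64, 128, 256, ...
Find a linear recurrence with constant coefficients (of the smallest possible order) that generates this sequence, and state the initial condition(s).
Look for the lowest-order linear relation among consecutive terms.
Observation: each term is 2× the previous.
Check at n=2: 2·8 = 16. ✓

b(n) = 2 × b(n-1), b(0) = 4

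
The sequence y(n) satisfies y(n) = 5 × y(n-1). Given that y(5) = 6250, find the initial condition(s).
In general y(n) = 5ⁿ · y(0). At n = 5: y(0) = y(5) / 5^5 = 6250 / 3125 = 2.

y(0) = 2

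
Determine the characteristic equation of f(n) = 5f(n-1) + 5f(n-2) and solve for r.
Substitute f(n) = rⁿ and divide through by rⁿ⁻²: r² - 5r - 5 = 0
Discriminant: 5² + 4·5 = 45, not a perfect square, so by the quadratic formula r = (5 ± √45)/2.
General solution: f(n) = A·r₁ⁿ + B·r₂ⁿ where r₁,r₂ = (5 ± √45)/2

Characteristic: r² - 5r - 5 = 0, Roots: r = (5 ± √45)/2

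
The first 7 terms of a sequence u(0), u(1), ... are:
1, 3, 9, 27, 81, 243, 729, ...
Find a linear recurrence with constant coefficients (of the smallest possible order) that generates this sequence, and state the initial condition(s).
Look for the lowest-order linear relation among consecutive terms.
Observation: each term is 3× the previous.
Check at n=2: 3·3 = 9. ✓

u(n) = 3 × u(n-1), u(0) = 1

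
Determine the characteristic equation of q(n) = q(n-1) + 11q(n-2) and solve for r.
Substitute q(n) = rⁿ and divide through by rⁿ⁻²: r² - r - 11 = 0
Discriminant: 1² + 4·11 = 45, not a perfect square, so by the quadratic formula r = (1 ± √45)/2.
General solution: q(n) = A·r₁ⁿ + B·r₂ⁿ where r₁,r₂ = (1 ± √45)/2

Characteristic: r² - r - 11 = 0, Roots: r = (1 ± √45)/2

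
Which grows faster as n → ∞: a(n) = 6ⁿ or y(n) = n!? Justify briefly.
Comparing growth rates:
Growth-rate hierarchy: log n ≺ any polynomial ≺ any exponential cⁿ (c>1) ≺ n! ≺ nⁿ.
factorial dominates exponential base 6 asymptotically.

y(n) grows faster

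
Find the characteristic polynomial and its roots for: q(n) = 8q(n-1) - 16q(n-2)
Substitute q(n) = rⁿ and divide through by rⁿ⁻²: r² - 8r + 16 = 0
Factor: (r - 4)² = 0, so r = 4 (double root).
General solution: q(n) = (A + Bn)·4ⁿ

Characteristic: r² - 8r + 16 = 0, Roots: r = 4 (double root)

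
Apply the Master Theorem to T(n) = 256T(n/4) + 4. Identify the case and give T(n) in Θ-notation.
Master Theorem template: T(n) = a·T(n/b) + f(n).
Here: a=256, b=4, f(n)=4
Compute log_b(a) = log_4(256) = 4.
f(n) = 4 = O(n^(4-ε)) with ε = 4. Case 1: T(n) = Θ(n^log_b(a)) = Θ(n^4).

Case 1: T(n) = Θ(n^4)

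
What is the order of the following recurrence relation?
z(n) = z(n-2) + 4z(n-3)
The order is the largest lag k for which z(n-k) appears. Here the deepest term is z(n-3), so the order is 3.

Order 3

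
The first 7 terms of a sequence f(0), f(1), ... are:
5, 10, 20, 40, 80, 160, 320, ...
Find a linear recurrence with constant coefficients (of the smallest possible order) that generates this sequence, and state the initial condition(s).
Look for the lowest-order linear relation among consecutive terms.
Observation: each term is 2× the previous.
Check at n=2: 2·10 = 20. ✓

f(n) = 2 × f(n-1), f(0) = 5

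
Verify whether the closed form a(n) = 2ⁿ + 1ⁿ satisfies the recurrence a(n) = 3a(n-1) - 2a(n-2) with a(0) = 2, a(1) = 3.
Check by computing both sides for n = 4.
From the recurrence with a(0) = 2, a(1) = 3:
  a(0) = 2, a(1) = 3, a(2) = 5, a(3) = 9, a(4) = 17
  so the recurrence gives a(4) = 17.
From the proposed closed form a(n) = 2ⁿ + 1ⁿ:
  a(4) = 17.
Both sides give 17 at n = 4, and the initial condition(s) match, so the closed form is consistent.

Yes, the closed form is correct.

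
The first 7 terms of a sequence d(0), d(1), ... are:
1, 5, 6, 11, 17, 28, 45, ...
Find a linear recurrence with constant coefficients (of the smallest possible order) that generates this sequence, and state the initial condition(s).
Look for the lowest-order linear relation among consecutive terms.
Observation: d(n) - 1·d(n-1) - (1)·d(n-2) = 0 holds for the shown terms, and no order-1 relation d(n) = α·d(n-1) + β fits.
Check at n=3: 1·6 + (1)·5 = 11. ✓

d(n) = d(n-1) + d(n-2), d(0) = 1, d(1) = 5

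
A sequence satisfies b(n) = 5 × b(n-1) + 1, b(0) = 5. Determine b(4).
Computing step by step:
b(0) = 5
b(1) = 5 × 5 + 1 = 26
b(2) = 5 × 26 + 1 = 131
b(3) = 5 × 131 + 1 = 656
b(4) = 5 × 656 + 1 = 3281

3281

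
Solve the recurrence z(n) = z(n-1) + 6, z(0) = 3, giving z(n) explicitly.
Recurrence: z(n) = z(n-1) + 6, initial: z(0) = 3.
Each step adds 6, so z(n) = z(0) + 6n = 6n + 3.

z(n) = 6n + 3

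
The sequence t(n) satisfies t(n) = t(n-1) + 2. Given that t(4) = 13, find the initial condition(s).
t(4) = t(0) + 4·2, so t(0) = 13 - 8 = 5.

t(0) = 5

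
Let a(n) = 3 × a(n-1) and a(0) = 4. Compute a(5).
Computing step by step:
a(0) = 4
a(1) = 3 × 4 = 12
a(2) = 3 × 12 = 36
a(3) = 3 × 36 = 108
a(4) = 3 × 108 = 324
a(5) = 3 × 324 = 972

972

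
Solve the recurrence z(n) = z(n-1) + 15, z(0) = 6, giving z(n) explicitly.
Recurrence: z(n) = z(n-1) + 15, initial: z(0) = 6.
Each step adds 15, so z(n) = z(0) + 15n = 15n + 6.

z(n) = 15n + 6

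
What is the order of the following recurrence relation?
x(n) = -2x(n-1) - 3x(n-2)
The order is the largest lag k for which x(n-k) appears. Here the deepest term is x(n-2), so the order is 2.

Order 2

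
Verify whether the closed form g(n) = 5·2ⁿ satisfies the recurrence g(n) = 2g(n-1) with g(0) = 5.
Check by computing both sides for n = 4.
From the recurrence with g(0) = 5:
  g(0) = 5, g(1) = 10, g(2) = 20, g(3) = 40, g(4) = 80
  so the recurrence gives g(4) = 80.
From the proposed closed form g(n) = 5·2ⁿ:
  g(4) = 80.
Both sides give 80 at n = 4, and the initial condition(s) match, so the closed form is consistent.

Yes, the closed form is correct.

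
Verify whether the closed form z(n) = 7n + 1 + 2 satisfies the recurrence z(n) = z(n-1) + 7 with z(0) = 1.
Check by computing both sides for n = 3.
From the recurrence with z(0) = 1:
  z(0) = 1, z(1) = 8, z(2) = 15, z(3) = 22
  so the recurrence gives z(3) = 22.
From the proposed closed form z(n) = 7n + 1 + 2:
  z(3) = 24.
The recurrence gives 22 but the closed form gives 24, so the closed form does not satisfy the recurrence.

No, the closed form is incorrect.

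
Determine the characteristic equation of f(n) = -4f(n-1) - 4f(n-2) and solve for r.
Substitute f(n) = rⁿ and divide through by rⁿ⁻²: r² + 4r + 4 = 0
Factor: (r + 2)² = 0, so r = -2 (double root).
General solution: f(n) = (A + Bn)·(-2)ⁿ

Characteristic: r² + 4r + 4 = 0, Roots: r = -2 (double root)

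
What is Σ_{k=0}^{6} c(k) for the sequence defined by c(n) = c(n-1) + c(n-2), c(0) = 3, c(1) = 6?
Computing the sequence terms: 3, 6, 9, 15, 24, 39, 63
Adding these values together:

159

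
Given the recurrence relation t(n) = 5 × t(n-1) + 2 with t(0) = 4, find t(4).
Computing step by step:
t(0) = 4
t(1) = 5 × 4 + 2 = 22
t(2) = 5 × 22 + 2 = 112
t(3) = 5 × 112 + 2 = 562
t(4) = 5 × 562 + 2 = 2812

2812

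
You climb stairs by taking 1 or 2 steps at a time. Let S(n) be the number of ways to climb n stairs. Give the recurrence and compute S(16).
Condition on the size of the last step (1 to 2): before it there were n-1, …, n-2 stairs climbed, and these cases are disjoint, so S(n) = S(n-1) + S(n-2) (Fibonacci-type sequence).
Initial conditions by direct count (compositions of i into parts ≤ 2): S(1) = 1; S(2) = 2.
Iterating the recurrence: S(3) = 3, S(4) = 5, S(5) = 8, S(6) = 13, S(7) = 21, S(8) = 34, S(9) = 55, S(10) = 89, S(11) = 144, S(12) = 233, S(13) = 377, S(14) = 610, S(15) = 987, S(16) = 1597.

S(n) = S(n-1) + S(n-2), S(1) = 1, S(2) = 2; S(16) = 1597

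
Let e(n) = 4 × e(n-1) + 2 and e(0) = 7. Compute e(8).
Computing step by step:
e(0) = 7
e(1) = 4 × 7 + 2 = 30
e(2) = 4 × 30 + 2 = 122
e(3) = 4 × 122 + 2 = 490
e(4) = 4 × 490 + 2 = 1962
e(5) = 4 × 1962 + 2 = 7850
e(6) = 4 × 7850 + 2 = 31402
e(7) = 4 × 31402 + 2 = 125610
e(8) = 4 × 125610 + 2 = 502442

502442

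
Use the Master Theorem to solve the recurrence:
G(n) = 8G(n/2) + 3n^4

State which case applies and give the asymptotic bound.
Master Theorem template: G(n) = a·G(n/b) + f(n).
Here: a=8, b=2, f(n)=3n^4
Compute log_b(a) = log_2(8) = 3.
f(n) = 3n^4 = Ω(n^(3+ε)) with ε = 1, and the regularity condition holds (a·f(n/b) = (a/b^4)·f(n) with a/b^4 = 2^-1 < 1). Case 3: G(n) = Θ(f(n)) = Θ(n^4).

Case 3: G(n) = Θ(n^4)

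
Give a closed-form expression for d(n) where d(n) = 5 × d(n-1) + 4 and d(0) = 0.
Recurrence: d(n) = 5 × d(n-1) + 4, initial: d(0) = 0.
Try d(n) = A·5ⁿ + C. Substituting: A·5ⁿ + C = 5(A·5ⁿ⁻¹ + C) + 4 = A·5ⁿ + 5C + 4, so C = 5C + 4, giving C = -1. Then d(0) = A - 1 = 0 gives A = 1.

d(n) = 5ⁿ - 1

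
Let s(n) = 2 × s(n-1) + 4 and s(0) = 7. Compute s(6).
Computing step by step:
s(0) = 7
s(1) = 2 × 7 + 4 = 18
s(2) = 2 × 18 + 4 = 40
s(3) = 2 × 40 + 4 = 84
s(4) = 2 × 84 + 4 = 172
s(5) = 2 × 172 + 4 = 348
s(6) = 2 × 348 + 4 = 700

700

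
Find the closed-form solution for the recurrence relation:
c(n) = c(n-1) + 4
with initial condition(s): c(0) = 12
Recurrence: c(n) = c(n-1) + 4, initial: c(0) = 12.
Each step adds 4, so c(n) = c(0) + 4n = 4n + 12.

c(n) = 4n + 12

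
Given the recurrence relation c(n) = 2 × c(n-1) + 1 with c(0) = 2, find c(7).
Computing step by step:
c(0) = 2
c(1) = 2 × 2 + 1 = 5
c(2) = 2 × 5 + 1 = 11
c(3) = 2 × 11 + 1 = 23
c(4) = 2 × 23 + 1 = 47
c(5) = 2 × 47 + 1 = 95
c(6) = 2 × 95 + 1 = 191
c(7) = 2 × 191 + 1 = 383

383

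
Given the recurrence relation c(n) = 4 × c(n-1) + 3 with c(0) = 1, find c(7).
Computing step by step:
c(0) = 1
c(1) = 4 × 1 + 3 = 7
c(2) = 4 × 7 + 3 = 31
c(3) = 4 × 31 + 3 = 127
c(4) = 4 × 127 + 3 = 511
c(5) = 4 × 511 + 3 = 2047
c(6) = 4 × 2047 + 3 = 8191
c(7) = 4 × 8191 + 3 = 32767

32767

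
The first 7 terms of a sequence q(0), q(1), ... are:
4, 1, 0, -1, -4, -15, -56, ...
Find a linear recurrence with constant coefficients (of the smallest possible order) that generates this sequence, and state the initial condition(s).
Look for the lowest-order linear relation among consecutive terms.
Observation: q(n) - 4·q(n-1) - (-1)·q(n-2) = 0 holds for the shown terms, and no order-1 relation q(n) = α·q(n-1) + β fits.
Check at n=3: 4·0 + (-1)·1 = -1. ✓

q(n) = 4q(n-1) - q(n-2), q(0) = 4, q(1) = 1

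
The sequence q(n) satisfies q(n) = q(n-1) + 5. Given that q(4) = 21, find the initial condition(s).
q(4) = q(0) + 4·5, so q(0) = 21 - 20 = 1.

q(0) = 1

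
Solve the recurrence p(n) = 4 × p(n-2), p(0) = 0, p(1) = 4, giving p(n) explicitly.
Recurrence: p(n) = 4 × p(n-2), initial: p(0) = 0, p(1) = 4.
Characteristic equation: r² - 4 = 0, which factors as (r - 2)(r + 2) = 0, so r = 2, -2. General solution p(n) = A·2ⁿ + B·(-2)ⁿ. From p(0) = 0: A + B = 0. From p(1) = 4: 2A - 2B = 4. Solving gives A = 1, B = -1.

p(n) = 2ⁿ - (-2)ⁿ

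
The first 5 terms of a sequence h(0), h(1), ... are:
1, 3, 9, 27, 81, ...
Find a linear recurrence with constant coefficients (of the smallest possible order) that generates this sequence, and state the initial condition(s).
Look for the lowest-order linear relation among consecutive terms.
Observation: each term is 3× the previous.
Check at n=2: 3·3 = 9. ✓

h(n) = 3 × h(n-1), h(0) = 1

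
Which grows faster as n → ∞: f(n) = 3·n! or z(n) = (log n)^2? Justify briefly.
Comparing growth rates:
Growth-rate hierarchy: log n ≺ any polynomial ≺ any exponential cⁿ (c>1) ≺ n! ≺ nⁿ.
factorial dominates polylogarithmic (log n)^2 asymptotically.

f(n) grows faster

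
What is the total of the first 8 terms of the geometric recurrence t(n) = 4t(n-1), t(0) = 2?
Computing the sequence terms: 2, 8, 32, 128, 512, 2048, 8192, 32768
Adding these values together:

43690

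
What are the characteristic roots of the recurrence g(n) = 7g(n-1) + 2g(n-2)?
Substitute g(n) = rⁿ and divide through by rⁿ⁻²: r² - 7r - 2 = 0
Discriminant: 7² + 4·2 = 57, not a perfect square, so by the quadratic formula r = (7 ± √57)/2.
General solution: g(n) = A·r₁ⁿ + B·r₂ⁿ where r₁,r₂ = (7 ± √57)/2

Characteristic: r² - 7r - 2 = 0, Roots: r = (7 ± √57)/2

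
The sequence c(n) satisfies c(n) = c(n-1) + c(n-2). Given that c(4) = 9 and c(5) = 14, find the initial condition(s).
Work backwards using c(k) = c(k+2) - c(k+1):
c(3) = c(5) - c(4) = 14 - 9 = 5
c(2) = c(4) - c(3) = 9 - 5 = 4
c(1) = c(3) - c(2) = 5 - 4 = 1
c(0) = c(2) - c(1) = 4 - 1 = 3

c(0) = 3, c(1) = 1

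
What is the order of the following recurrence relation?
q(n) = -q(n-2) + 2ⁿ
The order is the largest lag k for which q(n-k) appears. Here the deepest term is q(n-2) (the 2ⁿ term is non-homogeneous and does not affect the order), so the order is 2.

Order 2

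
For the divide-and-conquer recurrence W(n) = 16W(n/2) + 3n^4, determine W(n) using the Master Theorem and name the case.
Master Theorem template: W(n) = a·W(n/b) + f(n).
Here: a=16, b=2, f(n)=3n^4
Compute log_b(a) = log_2(16) = 4.
f(n) = 3n^4 = Θ(n^4). Case 2: W(n) = Θ(n^4 log n).

Case 2: W(n) = Θ(n^4 log n)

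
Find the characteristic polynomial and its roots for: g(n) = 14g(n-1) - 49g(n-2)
Substitute g(n) = rⁿ and divide through by rⁿ⁻²: r² - 14r + 49 = 0
Factor: (r - 7)² = 0, so r = 7 (double root).
General solution: g(n) = (A + Bn)·7ⁿ

Characteristic: r² - 14r + 49 = 0, Roots: r = 7 (double root)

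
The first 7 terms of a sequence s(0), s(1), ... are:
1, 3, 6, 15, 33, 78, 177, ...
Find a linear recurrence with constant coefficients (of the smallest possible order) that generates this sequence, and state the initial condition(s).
Look for the lowest-order linear relation among consecutive terms.
Observation: s(n) - 1·s(n-1) - (3)·s(n-2) = 0 holds for the shown terms, and no order-1 relation s(n) = α·s(n-1) + β fits.
Check at n=3: 1·6 + (3)·3 = 15. ✓

s(n) = s(n-1) + 3s(n-2), s(0) = 1, s(1) = 3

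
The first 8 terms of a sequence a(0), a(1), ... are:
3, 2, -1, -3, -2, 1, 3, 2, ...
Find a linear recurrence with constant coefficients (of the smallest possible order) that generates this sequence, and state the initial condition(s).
Look for the lowest-order linear relation among consecutive terms.
Observation: a(n) - 1·a(n-1) - (-1)·a(n-2) = 0 holds for the shown terms, and no order-1 relation a(n) = α·a(n-1) + β fits.
Check at n=3: 1·-1 + (-1)·2 = -3. ✓

a(n) = a(n-1) - a(n-2), a(0) = 3, a(1) = 2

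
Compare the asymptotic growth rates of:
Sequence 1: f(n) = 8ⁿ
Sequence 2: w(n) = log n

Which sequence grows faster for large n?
Comparing growth rates:
Growth-rate hierarchy: log n ≺ any polynomial ≺ any exponential cⁿ (c>1) ≺ n! ≺ nⁿ.
exponential base 8 dominates logarithmic asymptotically.

f(n) grows faster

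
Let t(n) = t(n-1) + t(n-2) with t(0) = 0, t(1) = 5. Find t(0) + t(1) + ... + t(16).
Computing the sequence terms: 0, 5, 5, 10, 15, 25, 40, 65, 105, 170, 275, 445, 720, 1165, 1885, 3050, 4935
Adding these values together:

12915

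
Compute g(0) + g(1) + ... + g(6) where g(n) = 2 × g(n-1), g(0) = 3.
Computing the sequence terms: 3, 6, 12, 24, 48, 96, 192
Adding these values together:

381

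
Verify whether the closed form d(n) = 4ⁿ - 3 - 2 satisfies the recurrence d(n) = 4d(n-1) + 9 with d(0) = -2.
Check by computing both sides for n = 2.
From the recurrence with d(0) = -2:
  d(0) = -2, d(1) = 1, d(2) = 13
  so the recurrence gives d(2) = 13.
From the proposed closed form d(n) = 4ⁿ - 3 - 2:
  d(2) = 11.
The recurrence gives 13 but the closed form gives 11, so the closed form does not satisfy the recurrence.

No, the closed form is incorrect.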